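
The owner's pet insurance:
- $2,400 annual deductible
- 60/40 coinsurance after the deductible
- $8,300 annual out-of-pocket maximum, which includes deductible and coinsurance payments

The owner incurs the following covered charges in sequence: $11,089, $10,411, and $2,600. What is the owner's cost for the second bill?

Bill 1, $11,089: $2,400 finishes the deductible; $8,689 goes to coinsurance; 40% of $8,689 = $3,475.60. Owner pays $5,875.60; OOP now $5,875.60.
Bill 2, $10,411: deductible already satisfied, so owner's share is 40% × $10,411 = $4,164.40. Adding that to $5,875.60 gives $10,040, past the $8,300 cap; owner pays only $8,300 − $5,875.60 = $2,424.40.

$2,424.40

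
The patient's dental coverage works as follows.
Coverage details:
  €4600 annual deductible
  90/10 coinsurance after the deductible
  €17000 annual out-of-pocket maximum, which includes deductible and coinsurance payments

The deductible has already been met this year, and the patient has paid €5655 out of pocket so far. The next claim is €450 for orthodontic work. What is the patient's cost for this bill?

€45

With the deductible met, the entire €450 is subject to coinsurance.
Coinsurance: €450 × 10% = €45.
Cumulative spending €5655 + €45 = €5700 stays under the €17000 maximum.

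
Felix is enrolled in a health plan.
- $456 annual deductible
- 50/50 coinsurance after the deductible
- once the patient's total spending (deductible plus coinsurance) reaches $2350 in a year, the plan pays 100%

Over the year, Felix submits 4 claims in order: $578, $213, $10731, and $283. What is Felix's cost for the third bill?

Bill 1, $578: deductible takes $456, $122 remains; coinsurance $122 × 50% = $61. Patient owes $517 (running OOP $517).
Bill 2, $213: deductible met; 50% of $213 = $106.50. Patient owes $106.50 (running OOP $623.50).
Bill 3, $10731: deductible already satisfied, so patient's share is 50% × $10731 = $5365.50. Adding that to $623.50 gives $5989, past the $2350 cap; patient pays only $2350 − $623.50 = $1726.50.

$1726.50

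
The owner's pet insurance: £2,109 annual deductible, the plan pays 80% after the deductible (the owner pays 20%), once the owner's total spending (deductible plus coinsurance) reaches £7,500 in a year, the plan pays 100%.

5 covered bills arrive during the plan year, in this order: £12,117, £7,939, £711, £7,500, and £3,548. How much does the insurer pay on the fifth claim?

Claim 1 (£12,117): deductible takes £2,109, £10,008 remains; 20% of £10,008 = £2,001.60. Cost to owner: £4,110.60. OOP to date £4,110.60. Plan pays £12,117 − £4,110.60 = £8,006.40.
Claim 2 (£7,939): deductible already satisfied, so owner's share is 20% × £7,939 = £1,587.80. Cost to owner: £1,587.80. OOP to date £5,698.40. Insurer: £7,939 − £1,587.80 = £6,351.20.
Claim 3 (£711): deductible met; 20% of £711 = £142.20. Owner pays £142.20; OOP now £5,840.60. Plan pays £711 − £142.20 = £568.80.
Claim 4 (£7,500): deductible already satisfied, so owner's share is 20% × £7,500 = £1,500. Cost to owner: £1,500. OOP to date £7,340.60. Insurer: £7,500 − £1,500 = £6,000.
Claim 5 (£3,548): deductible already satisfied, so owner's share is 20% × £3,548 = £709.60. OOP would hit £8,050.20 > £7,500, so the cap limits the owner to £7,500 − £7,340.60 = £159.40. Plan pays £3,548 − £159.40 = £3,388.60.

£3,388.60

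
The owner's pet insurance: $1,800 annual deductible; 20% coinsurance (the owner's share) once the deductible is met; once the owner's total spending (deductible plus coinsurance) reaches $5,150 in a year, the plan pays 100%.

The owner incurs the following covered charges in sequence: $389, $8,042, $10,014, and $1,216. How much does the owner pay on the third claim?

$2,002.80

Claim 1 — $389: all of it applies to the deductible. Owner pays $389; OOP now $389.
Claim 2 — $8,042: $1,411 to deductible, leaving $6,631; 20% of $6,631 = $1,326.20. Cost to owner: $2,737.20. OOP to date $3,126.20.
Claim 3 — $10,014: 20% coinsurance on $10,014 = $2,002.80. Cost to owner: $2,002.80. OOP to date $5,129.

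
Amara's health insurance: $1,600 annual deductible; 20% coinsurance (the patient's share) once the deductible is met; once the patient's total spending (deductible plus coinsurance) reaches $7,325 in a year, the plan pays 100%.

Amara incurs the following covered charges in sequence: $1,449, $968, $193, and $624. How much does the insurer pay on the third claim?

Claim 1 ($1,449): fully absorbed by the deductible. Cost to patient: $1,449. OOP to date $1,449. Insurer: $1,449 − $1,449 = $0.
Claim 2 ($968): deductible takes $151, $817 remains; coinsurance $817 × 20% = $163.40. Patient owes $314.40 (running OOP $1,763.40). Insurer: $968 − $314.40 = $653.60.
Claim 3 ($193): deductible already satisfied, so patient's share is 20% × $193 = $38.60. Patient pays $38.60; OOP now $1,802. Plan pays $193 − $38.60 = $154.40.

$154.40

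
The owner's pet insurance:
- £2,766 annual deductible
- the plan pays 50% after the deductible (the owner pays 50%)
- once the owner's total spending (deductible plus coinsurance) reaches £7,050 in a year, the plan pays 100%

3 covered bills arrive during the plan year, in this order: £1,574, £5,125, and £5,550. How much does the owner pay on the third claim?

Claim 1 — £1,574: entire amount goes to the deductible. Cost to owner: £1,574. OOP to date £1,574.
Claim 2 — £5,125: £1,192 to deductible, leaving £3,933; coinsurance £3,933 × 50% = £1,966.50. Cost to owner: £3,158.50. OOP to date £4,732.50.
Claim 3 — £5,550: 50% coinsurance on £5,550 = £2,775. Adding that to £4,732.50 gives £7,507.50, past the £7,050 cap; owner pays only £7,050 − £4,732.50 = £2,317.50.

£2,317.50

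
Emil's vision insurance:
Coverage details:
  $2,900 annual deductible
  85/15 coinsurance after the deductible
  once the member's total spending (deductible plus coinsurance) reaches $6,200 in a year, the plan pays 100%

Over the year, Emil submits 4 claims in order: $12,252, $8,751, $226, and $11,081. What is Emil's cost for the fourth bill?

Bill 1, $12,252: $2,900 finishes the deductible; $9,352 goes to coinsurance; coinsurance $9,352 × 15% = $1,402.80. Cost to member: $4,302.80. OOP to date $4,302.80.
Bill 2, $8,751: 15% coinsurance on $8,751 = $1,312.65. Member pays $1,312.65; OOP now $5,615.45.
Bill 3, $226: 15% coinsurance on $226 = $33.90. Member owes $33.90 (running OOP $5,649.35).
Bill 4, $11,081: deductible already satisfied, so member's share is 15% × $11,081 = $1,662.15. Adding that to $5,649.35 gives $7,311.50, past the $6,200 cap; member pays only $6,200 − $5,649.35 = $550.65.

$550.65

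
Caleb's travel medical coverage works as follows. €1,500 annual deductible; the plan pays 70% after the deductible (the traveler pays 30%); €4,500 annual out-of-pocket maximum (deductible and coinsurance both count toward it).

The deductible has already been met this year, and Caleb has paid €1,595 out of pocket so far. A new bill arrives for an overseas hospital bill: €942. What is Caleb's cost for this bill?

With the deductible met, the entire €942 is subject to coinsurance.
30% of €942 = €282.60 falls to the traveler.
Cumulative spending €1,595 + €282.60 = €1,877.60 stays under the €4,500 maximum.

€282.60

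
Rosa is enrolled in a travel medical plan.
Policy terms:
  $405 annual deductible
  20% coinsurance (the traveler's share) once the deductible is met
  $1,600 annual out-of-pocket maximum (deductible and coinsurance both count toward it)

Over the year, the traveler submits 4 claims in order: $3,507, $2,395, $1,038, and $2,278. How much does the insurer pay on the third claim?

$942.40

Claim 1 ($3,507): $405 to deductible, leaving $3,102; coinsurance $3,102 × 20% = $620.40. Traveler owes $1,025.40 (running OOP $1,025.40). Insurer: $3,507 − $1,025.40 = $2,481.60.
Claim 2 ($2,395): deductible met; 20% of $2,395 = $479. Cost to traveler: $479. OOP to date $1,504.40. Plan pays $2,395 − $479 = $1,916.
Claim 3 ($1,038): deductible met; 20% of $1,038 = $207.60. OOP would hit $1,712 > $1,600, so the cap limits the traveler to $1,600 − $1,504.40 = $95.60. Insurer: $1,038 − $95.60 = $942.40.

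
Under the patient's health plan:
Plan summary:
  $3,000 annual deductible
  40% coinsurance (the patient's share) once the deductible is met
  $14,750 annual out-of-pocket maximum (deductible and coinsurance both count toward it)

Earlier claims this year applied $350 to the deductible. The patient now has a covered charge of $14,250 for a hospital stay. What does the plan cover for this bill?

Deductible still to meet: $3,000 − $350 = $2,650.
The remaining $11,600 (= $14,250 − $2,650) moves to coinsurance.
Patient's 40% share of $11,600 is $4,640.
Patient responsibility before any cap: $2,650 + $4,640 = $7,290.
Total out-of-pocket so far would be $350 + $7,290 = $7,640, below the $14,750 cap — no reduction.
The insurer covers the remainder: $14,250 − $7,290 = $6,960.

$6,960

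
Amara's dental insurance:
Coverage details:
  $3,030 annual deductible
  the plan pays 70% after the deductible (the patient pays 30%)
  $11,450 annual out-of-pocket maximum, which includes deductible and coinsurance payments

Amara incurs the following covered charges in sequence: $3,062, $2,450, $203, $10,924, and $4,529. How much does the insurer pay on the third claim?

$142.10

Bill 1, $3,062: $3,030 to deductible, leaving $32; 30% of $32 = $9.60. Patient owes $3,039.60 (running OOP $3,039.60). Insurer: $3,062 − $3,039.60 = $22.40.
Bill 2, $2,450: 30% coinsurance on $2,450 = $735. Patient pays $735; OOP now $3,774.60. Insurer: $2,450 − $735 = $1,715.
Bill 3, $203: deductible met; 30% of $203 = $60.90. Cost to patient: $60.90. OOP to date $3,835.50. Insurer: $203 − $60.90 = $142.10.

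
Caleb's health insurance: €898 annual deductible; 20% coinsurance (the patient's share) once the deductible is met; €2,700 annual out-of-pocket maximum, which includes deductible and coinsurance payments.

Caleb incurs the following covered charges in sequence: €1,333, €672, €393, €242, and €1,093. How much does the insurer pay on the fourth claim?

#1 (€1,333): €898 finishes the deductible; €435 goes to coinsurance; coinsurance €435 × 20% = €87. Patient pays €985; OOP now €985. Plan pays €1,333 − €985 = €348.
#2 (€672): deductible met; 20% of €672 = €134.40. Cost to patient: €134.40. OOP to date €1,119.40. Insurer: €672 − €134.40 = €537.60.
#3 (€393): deductible met; 20% of €393 = €78.60. Cost to patient: €78.60. OOP to date €1,198. Insurer: €393 − €78.60 = €314.40.
#4 (€242): deductible already satisfied, so patient's share is 20% × €242 = €48.40. Patient pays €48.40; OOP now €1,246.40. Plan pays €242 − €48.40 = €193.60.

€193.60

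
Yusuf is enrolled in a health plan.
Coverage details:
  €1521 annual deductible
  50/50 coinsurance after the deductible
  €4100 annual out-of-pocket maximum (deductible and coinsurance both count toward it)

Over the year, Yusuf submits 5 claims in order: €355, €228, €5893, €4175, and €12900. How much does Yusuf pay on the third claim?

€3415.50

Claim 1 — €355: all of it applies to the deductible. Patient owes €355 (running OOP €355).
Claim 2 — €228: entire amount goes to the deductible. Patient owes €228 (running OOP €583).
Claim 3 — €5893: €938 to deductible, leaving €4955; coinsurance €4955 × 50% = €2477.50. Patient owes €3415.50 (running OOP €3998.50).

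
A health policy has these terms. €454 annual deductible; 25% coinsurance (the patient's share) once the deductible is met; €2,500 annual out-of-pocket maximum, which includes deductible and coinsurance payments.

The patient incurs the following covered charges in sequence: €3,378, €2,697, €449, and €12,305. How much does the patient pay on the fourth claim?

€528.50

#1 (€3,378): deductible takes €454, €2,924 remains; 25% of €2,924 = €731. Patient owes €1,185 (running OOP €1,185).
#2 (€2,697): deductible met; 25% of €2,697 = €674.25. Patient pays €674.25; OOP now €1,859.25.
#3 (€449): deductible met; 25% of €449 = €112.25. Patient pays €112.25; OOP now €1,971.50.
#4 (€12,305): deductible already satisfied, so patient's share is 25% × €12,305 = €3,076.25. Adding that to €1,971.50 gives €5,047.75, past the €2,500 cap; patient pays only €2,500 − €1,971.50 = €528.50.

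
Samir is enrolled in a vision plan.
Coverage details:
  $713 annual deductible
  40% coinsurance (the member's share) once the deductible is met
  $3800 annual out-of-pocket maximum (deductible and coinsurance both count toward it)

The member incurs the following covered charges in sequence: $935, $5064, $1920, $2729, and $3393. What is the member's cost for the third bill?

#1 ($935): $713 finishes the deductible; $222 goes to coinsurance; coinsurance $222 × 40% = $88.80. Cost to member: $801.80. OOP to date $801.80.
#2 ($5064): 40% coinsurance on $5064 = $2025.60. Cost to member: $2025.60. OOP to date $2827.40.
#3 ($1920): 40% coinsurance on $1920 = $768. Member owes $768 (running OOP $3595.40).

$768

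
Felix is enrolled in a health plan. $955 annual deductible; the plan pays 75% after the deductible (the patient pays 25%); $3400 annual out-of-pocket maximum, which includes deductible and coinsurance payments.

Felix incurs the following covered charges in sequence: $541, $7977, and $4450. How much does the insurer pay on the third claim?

Claim 1 — $541: entire amount goes to the deductible. Patient owes $541 (running OOP $541). Plan pays $541 − $541 = $0.
Claim 2 — $7977: $414 finishes the deductible; $7563 goes to coinsurance; 25% of $7563 = $1890.75. Patient pays $2304.75; OOP now $2845.75. Insurer: $7977 − $2304.75 = $5672.25.
Claim 3 — $4450: 25% coinsurance on $4450 = $1112.50. Adding that to $2845.75 gives $3958.25, past the $3400 cap; patient pays only $3400 − $2845.75 = $554.25. Insurer: $4450 − $554.25 = $3895.75.

$3895.75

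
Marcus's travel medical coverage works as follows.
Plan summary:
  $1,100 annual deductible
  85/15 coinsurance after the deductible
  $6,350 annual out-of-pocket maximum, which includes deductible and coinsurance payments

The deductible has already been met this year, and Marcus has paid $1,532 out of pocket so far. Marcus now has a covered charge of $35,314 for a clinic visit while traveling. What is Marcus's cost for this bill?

$4,818

With the deductible met, the entire $35,314 is subject to coinsurance.
Coinsurance: $35,314 × 15% = $5,297.10.
Adding $5,297.10 to the $1,532 already spent would give $6,829.10, which exceeds the $6,350 cap; the traveler pays just $6,350 − $1,532 = $4,818.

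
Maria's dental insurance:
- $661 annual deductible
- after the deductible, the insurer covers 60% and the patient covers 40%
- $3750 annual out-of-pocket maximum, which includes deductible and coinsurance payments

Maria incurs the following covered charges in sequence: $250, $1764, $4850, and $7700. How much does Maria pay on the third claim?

#1 ($250): all of it applies to the deductible. Patient owes $250 (running OOP $250).
#2 ($1764): $411 to deductible, leaving $1353; coinsurance $1353 × 40% = $541.20. Patient pays $952.20; OOP now $1202.20.
#3 ($4850): deductible met; 40% of $4850 = $1940. Cost to patient: $1940. OOP to date $3142.20.

$1940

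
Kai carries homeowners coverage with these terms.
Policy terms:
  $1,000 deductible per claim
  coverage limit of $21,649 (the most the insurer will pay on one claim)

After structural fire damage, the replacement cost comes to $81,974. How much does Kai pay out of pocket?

Subtract the deductible: $81,974 − $1,000 = $80,974.
Since $80,974 > $21,649, the payout is capped at $21,649.
Homeowner's share is the uncovered remainder: $81,974 − $21,649 = $60,325.

$60,325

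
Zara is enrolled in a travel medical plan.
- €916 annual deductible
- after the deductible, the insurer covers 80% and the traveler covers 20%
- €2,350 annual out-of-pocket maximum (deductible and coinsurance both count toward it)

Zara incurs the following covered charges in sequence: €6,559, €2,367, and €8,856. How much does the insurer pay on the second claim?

€2,061.60

Claim 1 (€6,559): €916 to deductible, leaving €5,643; traveler's 20% is €1,128.60. Traveler owes €2,044.60 (running OOP €2,044.60). Plan pays €6,559 − €2,044.60 = €4,514.40.
Claim 2 (€2,367): 20% coinsurance on €2,367 = €473.40. OOP would hit €2,518 > €2,350, so the cap limits the traveler to €2,350 − €2,044.60 = €305.40. Insurer: €2,367 − €305.40 = €2,061.60.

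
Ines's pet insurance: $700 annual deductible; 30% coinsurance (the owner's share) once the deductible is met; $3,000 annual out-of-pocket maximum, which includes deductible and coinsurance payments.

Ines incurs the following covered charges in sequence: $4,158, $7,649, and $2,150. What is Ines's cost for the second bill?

$1,262.60

#1 ($4,158): $700 finishes the deductible; $3,458 goes to coinsurance; coinsurance $3,458 × 30% = $1,037.40. Owner pays $1,737.40; OOP now $1,737.40.
#2 ($7,649): deductible already satisfied, so owner's share is 30% × $7,649 = $2,294.70. Adding that to $1,737.40 gives $4,032.10, past the $3,000 cap; owner pays only $3,000 − $1,737.40 = $1,262.60.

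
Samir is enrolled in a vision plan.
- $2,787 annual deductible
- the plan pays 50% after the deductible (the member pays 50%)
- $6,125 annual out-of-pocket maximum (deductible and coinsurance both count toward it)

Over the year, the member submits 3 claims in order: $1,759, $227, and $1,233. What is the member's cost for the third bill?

$1,017

Claim 1 ($1,759): entire amount goes to the deductible. Member pays $1,759; OOP now $1,759.
Claim 2 ($227): fully absorbed by the deductible. Cost to member: $227. OOP to date $1,986.
Claim 3 ($1,233): $801 finishes the deductible; $432 goes to coinsurance; 50% of $432 = $216. Member pays $1,017; OOP now $3,003.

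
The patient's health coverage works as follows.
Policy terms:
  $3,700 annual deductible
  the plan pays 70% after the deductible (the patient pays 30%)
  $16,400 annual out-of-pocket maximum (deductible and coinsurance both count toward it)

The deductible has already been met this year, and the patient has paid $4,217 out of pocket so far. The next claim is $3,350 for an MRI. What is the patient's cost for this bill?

$1,005

With the deductible met, the entire $3,350 is subject to coinsurance.
Patient's 30% share of $3,350 is $1,005.
Total out-of-pocket so far would be $4,217 + $1,005 = $5,222, below the $16,400 cap — no reduction.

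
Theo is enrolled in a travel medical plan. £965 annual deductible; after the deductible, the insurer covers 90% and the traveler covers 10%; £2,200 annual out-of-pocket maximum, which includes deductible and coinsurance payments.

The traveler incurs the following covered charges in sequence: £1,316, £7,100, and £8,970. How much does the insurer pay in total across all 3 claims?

£15,186

Claim 1 (£1,316): £965 to deductible, leaving £351; traveler's 10% is £35.10. Cost to traveler: £1,000.10. OOP to date £1,000.10. Plan pays £1,316 − £1,000.10 = £315.90.
Claim 2 (£7,100): deductible already satisfied, so traveler's share is 10% × £7,100 = £710. Traveler owes £710 (running OOP £1,710.10). Insurer: £7,100 − £710 = £6,390.
Claim 3 (£8,970): deductible already satisfied, so traveler's share is 10% × £8,970 = £897. Adding that to £1,710.10 gives £2,607.10, past the £2,200 cap; traveler pays only £2,200 − £1,710.10 = £489.90. Insurer: £8,970 − £489.90 = £8,480.10.
Insurer total = bills − traveler's total = £17,386 − £2,200 = £15,186.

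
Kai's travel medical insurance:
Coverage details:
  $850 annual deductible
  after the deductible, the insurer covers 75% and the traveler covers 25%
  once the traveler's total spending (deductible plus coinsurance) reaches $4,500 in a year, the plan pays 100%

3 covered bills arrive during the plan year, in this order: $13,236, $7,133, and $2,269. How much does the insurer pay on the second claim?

$6,579.50

Claim 1 ($13,236): $850 to deductible, leaving $12,386; 25% of $12,386 = $3,096.50. Traveler pays $3,946.50; OOP now $3,946.50. Insurer: $13,236 − $3,946.50 = $9,289.50.
Claim 2 ($7,133): deductible already satisfied, so traveler's share is 25% × $7,133 = $1,783.25. Adding that to $3,946.50 gives $5,729.75, past the $4,500 cap; traveler pays only $4,500 − $3,946.50 = $553.50. Plan pays $7,133 − $553.50 = $6,579.50.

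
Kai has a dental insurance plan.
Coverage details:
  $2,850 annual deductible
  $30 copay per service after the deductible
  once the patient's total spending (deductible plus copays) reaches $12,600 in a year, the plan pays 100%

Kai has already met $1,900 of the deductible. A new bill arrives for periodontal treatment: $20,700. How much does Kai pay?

$1,900 of the $2,850 deductible is already met, leaving $950.
The remaining $19,750 (= $20,700 − $950) moves to the copay.
Copay on this service: $30.
Patient responsibility before any cap: $950 + $30 = $980.
Cumulative spending $1,900 + $980 = $2,880 stays under the $12,600 maximum.

$980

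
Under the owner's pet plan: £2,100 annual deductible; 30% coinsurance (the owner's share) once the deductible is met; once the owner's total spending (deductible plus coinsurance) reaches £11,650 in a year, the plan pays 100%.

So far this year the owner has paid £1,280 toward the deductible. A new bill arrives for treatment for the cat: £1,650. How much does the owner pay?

£1,069

Deductible still to meet: £2,100 − £1,280 = £820.
That leaves £1,650 − £820 = £830 for coinsurance.
Coinsurance: £830 × 30% = £249.
Owner responsibility before any cap: £820 + £249 = £1,069.
Total out-of-pocket so far would be £1,280 + £1,069 = £2,349, below the £11,650 cap — no reduction.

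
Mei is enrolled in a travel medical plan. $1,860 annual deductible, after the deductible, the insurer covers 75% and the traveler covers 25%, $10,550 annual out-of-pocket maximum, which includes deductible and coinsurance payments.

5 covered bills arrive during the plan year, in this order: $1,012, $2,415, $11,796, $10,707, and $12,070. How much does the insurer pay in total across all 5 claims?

Bill 1, $1,012: all of it applies to the deductible. Cost to traveler: $1,012. OOP to date $1,012. Plan pays $1,012 − $1,012 = $0.
Bill 2, $2,415: $848 to deductible, leaving $1,567; 25% of $1,567 = $391.75. Traveler owes $1,239.75 (running OOP $2,251.75). Plan pays $2,415 − $1,239.75 = $1,175.25.
Bill 3, $11,796: deductible met; 25% of $11,796 = $2,949. Traveler pays $2,949; OOP now $5,200.75. Insurer: $11,796 − $2,949 = $8,847.
Bill 4, $10,707: deductible met; 25% of $10,707 = $2,676.75. Cost to traveler: $2,676.75. OOP to date $7,877.50. Insurer: $10,707 − $2,676.75 = $8,030.25.
Bill 5, $12,070: 25% coinsurance on $12,070 = $3,017.50. Adding that to $7,877.50 gives $10,895, past the $10,550 cap; traveler pays only $10,550 − $7,877.50 = $2,672.50. Plan pays $12,070 − $2,672.50 = $9,397.50.
Insurer total = bills − traveler's total = $38,000 − $10,550 = $27,450.

$27,450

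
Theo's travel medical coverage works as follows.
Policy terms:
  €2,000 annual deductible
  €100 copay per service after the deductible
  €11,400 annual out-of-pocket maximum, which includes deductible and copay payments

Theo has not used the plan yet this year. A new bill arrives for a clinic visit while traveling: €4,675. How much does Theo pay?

The full €2,000 deductible is still open; €2,000 of this bill applies to it.
After the €2,000 deductible portion, €4,675 − €2,000 = €2,675 is subject to the copay.
Copay on this service: €100.
So the traveler owes €2,000 + €100 = €2,100 before any cap.
Total out-of-pocket so far would be €0 + €2,100 = €2,100, below the €11,400 cap — no reduction.

€2,100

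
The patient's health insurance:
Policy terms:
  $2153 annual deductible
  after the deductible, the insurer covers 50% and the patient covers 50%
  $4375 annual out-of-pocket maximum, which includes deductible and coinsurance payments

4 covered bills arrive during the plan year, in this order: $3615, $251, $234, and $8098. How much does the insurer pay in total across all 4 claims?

$7823

#1 ($3615): $2153 to deductible, leaving $1462; 50% of $1462 = $731. Cost to patient: $2884. OOP to date $2884. Insurer: $3615 − $2884 = $731.
#2 ($251): deductible already satisfied, so patient's share is 50% × $251 = $125.50. Patient pays $125.50; OOP now $3009.50. Plan pays $251 − $125.50 = $125.50.
#3 ($234): deductible met; 50% of $234 = $117. Cost to patient: $117. OOP to date $3126.50. Plan pays $234 − $117 = $117.
#4 ($8098): 50% coinsurance on $8098 = $4049. Adding that to $3126.50 gives $7175.50, past the $4375 cap; patient pays only $4375 − $3126.50 = $1248.50. Insurer: $8098 − $1248.50 = $6849.50.
Insurer total: $731 + $125.50 + $117 + $6849.50 = $7823.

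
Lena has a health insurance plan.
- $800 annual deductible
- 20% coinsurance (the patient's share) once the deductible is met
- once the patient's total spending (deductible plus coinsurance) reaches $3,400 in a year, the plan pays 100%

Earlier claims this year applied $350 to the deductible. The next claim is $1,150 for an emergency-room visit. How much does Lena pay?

Remaining deductible: $800 − $350 = $450.
That leaves $1,150 − $450 = $700 for coinsurance.
20% of $700 = $140 falls to the patient.
Patient responsibility before any cap: $450 + $140 = $590.
Year-to-date out-of-pocket becomes $350 + $590 = $940, still under the $3,400 maximum, so no cap applies.

$590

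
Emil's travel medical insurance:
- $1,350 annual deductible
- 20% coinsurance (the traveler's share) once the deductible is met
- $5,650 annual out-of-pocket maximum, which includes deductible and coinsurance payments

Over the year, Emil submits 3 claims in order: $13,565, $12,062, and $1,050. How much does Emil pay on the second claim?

$1,857

Claim 1 ($13,565): $1,350 finishes the deductible; $12,215 goes to coinsurance; traveler's 20% is $2,443. Cost to traveler: $3,793. OOP to date $3,793.
Claim 2 ($12,062): deductible already satisfied, so traveler's share is 20% × $12,062 = $2,412.40. Adding that to $3,793 gives $6,205.40, past the $5,650 cap; traveler pays only $5,650 − $3,793 = $1,857.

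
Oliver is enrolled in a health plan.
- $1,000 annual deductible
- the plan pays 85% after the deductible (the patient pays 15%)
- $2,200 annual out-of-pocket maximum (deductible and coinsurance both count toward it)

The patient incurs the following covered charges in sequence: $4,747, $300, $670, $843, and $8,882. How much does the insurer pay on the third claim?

$569.50

Claim 1 — $4,747: deductible takes $1,000, $3,747 remains; 15% of $3,747 = $562.05. Patient pays $1,562.05; OOP now $1,562.05. Insurer: $4,747 − $1,562.05 = $3,184.95.
Claim 2 — $300: deductible met; 15% of $300 = $45. Cost to patient: $45. OOP to date $1,607.05. Plan pays $300 − $45 = $255.
Claim 3 — $670: deductible met; 15% of $670 = $100.50. Patient owes $100.50 (running OOP $1,707.55). Insurer: $670 − $100.50 = $569.50.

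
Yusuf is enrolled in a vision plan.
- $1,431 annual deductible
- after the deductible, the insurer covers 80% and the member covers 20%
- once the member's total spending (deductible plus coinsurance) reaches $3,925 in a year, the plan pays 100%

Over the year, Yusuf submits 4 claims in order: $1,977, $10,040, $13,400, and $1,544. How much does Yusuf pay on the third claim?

$376.80

Claim 1 — $1,977: $1,431 to deductible, leaving $546; 20% of $546 = $109.20. Member pays $1,540.20; OOP now $1,540.20.
Claim 2 — $10,040: deductible already satisfied, so member's share is 20% × $10,040 = $2,008. Member pays $2,008; OOP now $3,548.20.
Claim 3 — $13,400: deductible met; 20% of $13,400 = $2,680. Adding that to $3,548.20 gives $6,228.20, past the $3,925 cap; member pays only $3,925 − $3,548.20 = $376.80.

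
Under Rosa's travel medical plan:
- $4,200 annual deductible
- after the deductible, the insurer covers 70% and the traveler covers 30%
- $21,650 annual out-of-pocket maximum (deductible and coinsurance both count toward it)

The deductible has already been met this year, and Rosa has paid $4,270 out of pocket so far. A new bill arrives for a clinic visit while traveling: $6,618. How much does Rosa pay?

$1,985.40

The deductible is already satisfied, so the full bill goes to coinsurance.
30% of $6,618 = $1,985.40 falls to the traveler.
Cumulative spending $4,270 + $1,985.40 = $6,255.40 stays under the $21,650 maximum.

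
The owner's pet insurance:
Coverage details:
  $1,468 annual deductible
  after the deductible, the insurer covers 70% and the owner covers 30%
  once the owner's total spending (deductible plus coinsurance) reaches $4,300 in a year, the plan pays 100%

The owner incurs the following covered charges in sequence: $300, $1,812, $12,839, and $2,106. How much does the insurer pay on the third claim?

$10,200.20

Claim 1 ($300): all of it applies to the deductible. Owner pays $300; OOP now $300. Plan pays $300 − $300 = $0.
Claim 2 ($1,812): $1,168 to deductible, leaving $644; owner's 30% is $193.20. Owner pays $1,361.20; OOP now $1,661.20. Insurer: $1,812 − $1,361.20 = $450.80.
Claim 3 ($12,839): deductible already satisfied, so owner's share is 30% × $12,839 = $3,851.70. That would push OOP to $5,512.90, over the $4,300 cap, so owner pays $4,300 − $1,661.20 = $2,638.80. Insurer: $12,839 − $2,638.80 = $10,200.20.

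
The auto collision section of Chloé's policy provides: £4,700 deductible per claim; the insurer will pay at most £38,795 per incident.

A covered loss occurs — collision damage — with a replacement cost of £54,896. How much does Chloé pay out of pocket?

£16,101

After the deductible, £54,896 − £4,700 = £50,196 remains.
Since £50,196 > £38,795, the payout is capped at £38,795.
Driver's share is the uncovered remainder: £54,896 − £38,795 = £16,101.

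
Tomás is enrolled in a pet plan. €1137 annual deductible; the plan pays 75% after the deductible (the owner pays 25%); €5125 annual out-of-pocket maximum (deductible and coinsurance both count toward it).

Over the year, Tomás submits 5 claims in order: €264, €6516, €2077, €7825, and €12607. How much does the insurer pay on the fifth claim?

Claim 1 — €264: entire amount goes to the deductible. Cost to owner: €264. OOP to date €264. Insurer: €264 − €264 = €0.
Claim 2 — €6516: €873 to deductible, leaving €5643; coinsurance €5643 × 25% = €1410.75. Owner owes €2283.75 (running OOP €2547.75). Plan pays €6516 − €2283.75 = €4232.25.
Claim 3 — €2077: deductible met; 25% of €2077 = €519.25. Cost to owner: €519.25. OOP to date €3067. Insurer: €2077 − €519.25 = €1557.75.
Claim 4 — €7825: deductible met; 25% of €7825 = €1956.25. Owner owes €1956.25 (running OOP €5023.25). Insurer: €7825 − €1956.25 = €5868.75.
Claim 5 — €12607: deductible already satisfied, so owner's share is 25% × €12607 = €3151.75. OOP would hit €8175 > €5125, so the cap limits the owner to €5125 − €5023.25 = €101.75. Insurer: €12607 − €101.75 = €12505.25.

€12505.25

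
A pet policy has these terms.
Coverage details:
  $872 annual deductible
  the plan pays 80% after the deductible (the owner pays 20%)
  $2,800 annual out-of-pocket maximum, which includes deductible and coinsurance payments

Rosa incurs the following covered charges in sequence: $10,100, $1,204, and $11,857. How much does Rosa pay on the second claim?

#1 ($10,100): $872 finishes the deductible; $9,228 goes to coinsurance; owner's 20% is $1,845.60. Owner owes $2,717.60 (running OOP $2,717.60).
#2 ($1,204): deductible already satisfied, so owner's share is 20% × $1,204 = $240.80. Adding that to $2,717.60 gives $2,958.40, past the $2,800 cap; owner pays only $2,800 − $2,717.60 = $82.40.

$82.40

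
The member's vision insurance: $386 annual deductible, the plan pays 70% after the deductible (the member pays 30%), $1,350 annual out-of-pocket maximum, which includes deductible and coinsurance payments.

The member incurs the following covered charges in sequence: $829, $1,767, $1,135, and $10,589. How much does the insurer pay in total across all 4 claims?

$12,970

Bill 1, $829: $386 to deductible, leaving $443; member's 30% is $132.90. Cost to member: $518.90. OOP to date $518.90. Insurer: $829 − $518.90 = $310.10.
Bill 2, $1,767: deductible met; 30% of $1,767 = $530.10. Member owes $530.10 (running OOP $1,049). Plan pays $1,767 − $530.10 = $1,236.90.
Bill 3, $1,135: deductible already satisfied, so member's share is 30% × $1,135 = $340.50. Adding that to $1,049 gives $1,389.50, past the $1,350 cap; member pays only $1,350 − $1,049 = $301. Plan pays $1,135 − $301 = $834.
Bill 4, $10,589: deductible already satisfied, so member's share is 30% × $10,589 = $3,176.70. Adding that to $1,350 gives $4,526.70, past the $1,350 cap; member pays only $1,350 − $1,350 = $0. Plan pays $10,589 − $0 = $10,589.
Insurer total = bills − member's total = $14,320 − $1,350 = $12,970.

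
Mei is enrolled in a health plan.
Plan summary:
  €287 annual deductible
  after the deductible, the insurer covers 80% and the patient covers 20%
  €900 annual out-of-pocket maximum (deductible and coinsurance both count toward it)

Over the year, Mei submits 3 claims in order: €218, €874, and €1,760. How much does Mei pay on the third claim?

€352

#1 (€218): fully absorbed by the deductible. Cost to patient: €218. OOP to date €218.
#2 (€874): deductible takes €69, €805 remains; patient's 20% is €161. Cost to patient: €230. OOP to date €448.
#3 (€1,760): deductible met; 20% of €1,760 = €352. Patient owes €352 (running OOP €800).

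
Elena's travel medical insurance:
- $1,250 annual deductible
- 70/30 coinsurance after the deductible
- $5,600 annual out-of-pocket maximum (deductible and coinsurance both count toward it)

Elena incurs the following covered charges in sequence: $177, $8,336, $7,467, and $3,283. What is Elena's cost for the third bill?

$2,171.10

Claim 1 ($177): all of it applies to the deductible. Traveler owes $177 (running OOP $177).
Claim 2 ($8,336): $1,073 to deductible, leaving $7,263; 30% of $7,263 = $2,178.90. Traveler pays $3,251.90; OOP now $3,428.90.
Claim 3 ($7,467): 30% coinsurance on $7,467 = $2,240.10. That would push OOP to $5,669, over the $5,600 cap, so traveler pays $5,600 − $3,428.90 = $2,171.10.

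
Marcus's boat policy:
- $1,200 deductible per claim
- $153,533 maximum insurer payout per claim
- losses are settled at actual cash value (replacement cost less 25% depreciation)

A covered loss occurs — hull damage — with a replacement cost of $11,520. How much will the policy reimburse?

$7,440

At 25% depreciation, ACV = $11,520 − $2,880 = $8,640.
After the deductible, $8,640 − $1,200 = $7,440 remains.
$7,440 is within the $153,533 limit, so the insurer pays $7,440.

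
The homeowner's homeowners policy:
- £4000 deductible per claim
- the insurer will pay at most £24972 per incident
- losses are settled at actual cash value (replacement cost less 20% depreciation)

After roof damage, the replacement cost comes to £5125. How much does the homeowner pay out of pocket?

Depreciate 20%: the covered value is £5125 × 0.8 = £4100.
Less the £4000 deductible: £4100 − £4000 = £100.
That's under the £24972 cap, so the insurer reimburses the full £100.
Out of pocket: £5125 − £100 = £5025.

£5025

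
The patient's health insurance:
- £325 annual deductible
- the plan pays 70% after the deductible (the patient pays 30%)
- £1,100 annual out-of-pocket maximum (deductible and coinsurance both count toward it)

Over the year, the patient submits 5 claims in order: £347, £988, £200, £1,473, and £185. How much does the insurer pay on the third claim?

Claim 1 (£347): £325 to deductible, leaving £22; patient's 30% is £6.60. Patient owes £331.60 (running OOP £331.60). Insurer: £347 − £331.60 = £15.40.
Claim 2 (£988): 30% coinsurance on £988 = £296.40. Cost to patient: £296.40. OOP to date £628. Plan pays £988 − £296.40 = £691.60.
Claim 3 (£200): deductible met; 30% of £200 = £60. Cost to patient: £60. OOP to date £688. Insurer: £200 − £60 = £140.

£140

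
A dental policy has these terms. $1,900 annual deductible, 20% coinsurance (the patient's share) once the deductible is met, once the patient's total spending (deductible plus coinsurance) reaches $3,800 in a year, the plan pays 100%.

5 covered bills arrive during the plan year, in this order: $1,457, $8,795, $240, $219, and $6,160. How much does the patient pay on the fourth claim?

$43.80

Bill 1, $1,457: entire amount goes to the deductible. Patient pays $1,457; OOP now $1,457.
Bill 2, $8,795: $443 finishes the deductible; $8,352 goes to coinsurance; 20% of $8,352 = $1,670.40. Patient owes $2,113.40 (running OOP $3,570.40).
Bill 3, $240: deductible already satisfied, so patient's share is 20% × $240 = $48. Patient pays $48; OOP now $3,618.40.
Bill 4, $219: 20% coinsurance on $219 = $43.80. Patient pays $43.80; OOP now $3,662.20.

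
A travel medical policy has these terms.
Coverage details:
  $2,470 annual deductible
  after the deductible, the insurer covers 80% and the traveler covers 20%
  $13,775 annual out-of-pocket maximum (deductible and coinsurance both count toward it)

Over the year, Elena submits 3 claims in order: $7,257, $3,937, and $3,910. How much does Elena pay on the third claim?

$782

Claim 1 — $7,257: $2,470 finishes the deductible; $4,787 goes to coinsurance; traveler's 20% is $957.40. Cost to traveler: $3,427.40. OOP to date $3,427.40.
Claim 2 — $3,937: deductible met; 20% of $3,937 = $787.40. Cost to traveler: $787.40. OOP to date $4,214.80.
Claim 3 — $3,910: deductible met; 20% of $3,910 = $782. Traveler owes $782 (running OOP $4,996.80).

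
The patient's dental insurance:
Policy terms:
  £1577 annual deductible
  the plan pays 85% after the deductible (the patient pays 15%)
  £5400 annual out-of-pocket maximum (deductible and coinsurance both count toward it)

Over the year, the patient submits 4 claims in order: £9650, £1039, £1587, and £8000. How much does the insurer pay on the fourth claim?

Bill 1, £9650: £1577 finishes the deductible; £8073 goes to coinsurance; coinsurance £8073 × 15% = £1210.95. Patient owes £2787.95 (running OOP £2787.95). Insurer: £9650 − £2787.95 = £6862.05.
Bill 2, £1039: deductible already satisfied, so patient's share is 15% × £1039 = £155.85. Patient owes £155.85 (running OOP £2943.80). Plan pays £1039 − £155.85 = £883.15.
Bill 3, £1587: 15% coinsurance on £1587 = £238.05. Patient pays £238.05; OOP now £3181.85. Insurer: £1587 − £238.05 = £1348.95.
Bill 4, £8000: 15% coinsurance on £8000 = £1200. Patient owes £1200 (running OOP £4381.85). Plan pays £8000 − £1200 = £6800.

£6800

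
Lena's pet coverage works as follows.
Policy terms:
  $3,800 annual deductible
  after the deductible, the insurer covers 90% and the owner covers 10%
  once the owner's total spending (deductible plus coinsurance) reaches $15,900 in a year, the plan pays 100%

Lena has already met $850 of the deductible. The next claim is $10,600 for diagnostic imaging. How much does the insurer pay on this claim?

$6,885

Remaining deductible: $3,800 − $850 = $2,950.
The remaining $7,650 (= $10,600 − $2,950) moves to coinsurance.
10% of $7,650 = $765 falls to the owner.
That puts the owner's cost at $2,950 + $765 = $3,715 before any cap.
Cumulative spending $850 + $3,715 = $4,565 stays under the $15,900 maximum.
The plan picks up $10,600 − $3,715 = $6,885.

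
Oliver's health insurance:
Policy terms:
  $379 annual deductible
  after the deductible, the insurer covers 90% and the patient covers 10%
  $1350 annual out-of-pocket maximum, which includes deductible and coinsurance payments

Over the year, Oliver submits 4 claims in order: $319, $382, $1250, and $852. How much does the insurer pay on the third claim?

Claim 1 — $319: entire amount goes to the deductible. Patient pays $319; OOP now $319. Plan pays $319 − $319 = $0.
Claim 2 — $382: $60 finishes the deductible; $322 goes to coinsurance; patient's 10% is $32.20. Cost to patient: $92.20. OOP to date $411.20. Insurer: $382 − $92.20 = $289.80.
Claim 3 — $1250: deductible already satisfied, so patient's share is 10% × $1250 = $125. Cost to patient: $125. OOP to date $536.20. Plan pays $1250 − $125 = $1125.

$1125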